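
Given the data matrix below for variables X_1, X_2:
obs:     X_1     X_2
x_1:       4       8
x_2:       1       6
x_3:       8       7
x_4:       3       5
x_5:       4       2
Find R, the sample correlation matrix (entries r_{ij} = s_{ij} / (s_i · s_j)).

Step 1 — column means:
  mean(X_1) = (4 + 1 + 8 + 3 + 4) / 5 = 20/5 = 4
  mean(X_2) = (8 + 6 + 7 + 5 + 2) / 5 = 28/5 = 5.6

Step 2 — sample variances and covariances s[i,j] = (1/(n-1)) · Σ_k (x_{k,i} - mean_i) · (x_{k,j} - mean_j), with n-1 = 4:
  s[X_1,X_1] = ((0)·(0) + (-3)·(-3) + (4)·(4) + (-1)·(-1) + (0)·(0)) / 4 = 26/4 = 6.5
  s[X_1,X_2] = ((0)·(2.4) + (-3)·(0.4) + (4)·(1.4) + (-1)·(-0.6) + (0)·(-3.6)) / 4 = 5/4 = 1.25
  s[X_2,X_2] = ((2.4)·(2.4) + (0.4)·(0.4) + (1.4)·(1.4) + (-0.6)·(-0.6) + (-3.6)·(-3.6)) / 4 = 21.2/4 = 5.3
  Sample standard deviations s_i = √(s[i,i]):
  s(X_1) = √(6.5) = 2.5495
  s(X_2) = √(5.3) = 2.3022

Step 3 — r_{ij} = s_{ij} / (s_i · s_j):
  r[X_1,X_1] = 1 (diagonal).
  r[X_1,X_2] = 1.25 / (2.5495 · 2.3022) = 1.25 / 5.8694 = 0.213
  r[X_2,X_2] = 1 (diagonal).

R is symmetric with unit diagonal. Assembling:

R = [[1, 0.213],
 [0.213, 1]]


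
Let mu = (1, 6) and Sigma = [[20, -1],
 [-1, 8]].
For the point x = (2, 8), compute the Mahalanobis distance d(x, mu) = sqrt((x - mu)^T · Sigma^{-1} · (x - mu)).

Step 1 — centre the observation: (x - mu) = (1, 2).

Step 2 — invert Sigma. det(Sigma) = 20·8 - (-1)² = 159.
  Sigma^{-1} = (1/det) · [[d, -b], [-b, a]] = [[0.0503, 0.0063],
 [0.0063, 0.1258]].

Step 3 — form the quadratic (x - mu)^T · Sigma^{-1} · (x - mu):
  Sigma^{-1} · (x - mu) = (0.0629, 0.2579).
  (x - mu)^T · [Sigma^{-1} · (x - mu)] = (1)·(0.0629) + (2)·(0.2579) = 0.5786.

Step 4 — take square root: d = √(0.5786) ≈ 0.7607.

d(x, mu) = √(0.5786) ≈ 0.7607


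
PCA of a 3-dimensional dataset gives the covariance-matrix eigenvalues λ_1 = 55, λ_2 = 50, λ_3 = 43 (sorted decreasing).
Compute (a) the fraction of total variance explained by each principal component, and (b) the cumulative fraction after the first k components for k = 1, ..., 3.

Step 1 — total variance = trace(Sigma) = Σ λ_i = 55 + 50 + 43 = 148.

Step 2 — fraction explained by component i = λ_i / Σ λ:
  PC1: 55/148 = 0.3716
  PC2: 50/148 = 0.3378
  PC3: 43/148 = 0.2905

Step 3 — cumulative fraction after k components = (λ_1 + ... + λ_k) / Σ λ:
  k = 1: 55/148 = 0.3716
  k = 2: (55 + 50)/148 = 105/148 = 0.7095
  k = 3: (55 + 50 + 43)/148 = 148/148 = 1

Summary (fraction, with percent):

explained: PC1 0.3716 (37.16%), PC2 0.3378 (33.78%), PC3 0.2905 (29.05%);  cumulative: 0.3716, 0.7095, 1


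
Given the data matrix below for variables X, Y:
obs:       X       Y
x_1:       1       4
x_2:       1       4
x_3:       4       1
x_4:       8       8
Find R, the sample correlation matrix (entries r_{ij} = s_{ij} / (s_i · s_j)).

Step 1 — column means:
  mean(X) = (1 + 1 + 4 + 8) / 4 = 14/4 = 3.5
  mean(Y) = (4 + 4 + 1 + 8) / 4 = 17/4 = 4.25

Step 2 — sample variances and covariances s[i,j] = (1/(n-1)) · Σ_k (x_{k,i} - mean_i) · (x_{k,j} - mean_j), with n-1 = 3:
  s[X,X] = ((-2.5)·(-2.5) + (-2.5)·(-2.5) + (0.5)·(0.5) + (4.5)·(4.5)) / 3 = 33/3 = 11
  s[X,Y] = ((-2.5)·(-0.25) + (-2.5)·(-0.25) + (0.5)·(-3.25) + (4.5)·(3.75)) / 3 = 16.5/3 = 5.5
  s[Y,Y] = ((-0.25)·(-0.25) + (-0.25)·(-0.25) + (-3.25)·(-3.25) + (3.75)·(3.75)) / 3 = 24.75/3 = 8.25
  Sample standard deviations s_i = √(s[i,i]):
  s(X) = √(11) = 3.3166
  s(Y) = √(8.25) = 2.8723

Step 3 — r_{ij} = s_{ij} / (s_i · s_j):
  r[X,X] = 1 (diagonal).
  r[X,Y] = 5.5 / (3.3166 · 2.8723) = 5.5 / 9.5263 = 0.5774
  r[Y,Y] = 1 (diagonal).

R is symmetric with unit diagonal. Assembling:

R = [[1, 0.5774],
 [0.5774, 1]]


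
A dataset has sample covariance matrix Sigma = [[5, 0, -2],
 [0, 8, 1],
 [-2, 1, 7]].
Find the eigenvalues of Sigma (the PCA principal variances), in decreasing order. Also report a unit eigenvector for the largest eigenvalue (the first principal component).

Step 1 — characteristic polynomial p(λ) = det(λI - Sigma) = λ³ - tr·λ² + c_1·λ - det, where tr = trace, c_1 = sum of the principal 2×2 minors, det = det(Sigma):
  tr = 5 + 8 + 7 = 20,
  c_1 = (5·8 - (0)²) + (5·7 - (-2)²) + (8·7 - (1)²) = 40 + 31 + 55 = 126,
  det = 5·(8·7 - (1)²) - (0)·((0)·7 - (1)·(-2)) + (-2)·((0)·(1) - 8·(-2)) = 5·(55) - (0)·(2) + (-2)·(16) = 243.
  So p(λ) = λ³ - 20λ² + 126λ - 243.
Step 2 — look for an integer root (rational root theorem: any rational root is an integer divisor of 243). Testing λ = 9:
  p(9) = 729 - 1620 + 1134 - 243 = 0  ✓
  Dividing out (λ - 9): p(λ) = (λ - 9)(λ² - 11λ + 27).
Step 3 — remaining eigenvalues from the quadratic λ² - 11λ + 27 = 0:
  Δ = 11² - 4·27 = 121 - 108 = 13,  λ = (11 ± √13)/2 = (11 ± 3.6056)/2 ≈ 7.3028 or 3.6972.
  Sorted: λ_1 = 9,  λ_2 = 7.3028,  λ_3 = 3.6972  (check: sum = 20 = tr ✓).

Step 4 — unit eigenvector for λ_1 = 9: v spans the null space of (Sigma - λ_1 I), whose rows are
  r_1 = (-4, 0, -2),  r_2 = (0, -1, 1),  r_3 = (-2, 1, -2).
  v is orthogonal to every row, so take v ∝ r_1 × r_2 = ((0)·(1) - (-2)·(-1), (-2)·(0) - (-4)·(1), (-4)·(-1) - (0)·(0)) = (-2, 4, 4).
  Rescale (divide by 2; multiply by -1 so the first nonzero entry is positive): u = (1, -2, -2).
  ||u|| = √((1)² + (-2)² + (-2)²) = √(9) = 3,  v_1 = u/||u|| ≈ (0.3333, -0.6667, -0.6667) (||v_1|| = 1).

λ_1 = 9,  λ_2 = 7.3028,  λ_3 = 3.6972;  v_1 ≈ (0.3333, -0.6667, -0.6667)


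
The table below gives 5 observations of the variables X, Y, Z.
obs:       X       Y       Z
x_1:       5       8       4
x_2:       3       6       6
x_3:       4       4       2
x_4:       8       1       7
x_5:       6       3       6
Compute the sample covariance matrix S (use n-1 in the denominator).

Step 1 — column means:
  mean(X) = (5 + 3 + 4 + 8 + 6) / 5 = 26/5 = 5.2
  mean(Y) = (8 + 6 + 4 + 1 + 3) / 5 = 22/5 = 4.4
  mean(Z) = (4 + 6 + 2 + 7 + 6) / 5 = 25/5 = 5

Step 2 — sample covariance S[i,j] = (1/(n-1)) · Σ_k (x_{k,i} - mean_i) · (x_{k,j} - mean_j), with n-1 = 4.
  S[X,X] = ((-0.2)·(-0.2) + (-2.2)·(-2.2) + (-1.2)·(-1.2) + (2.8)·(2.8) + (0.8)·(0.8)) / 4 = 14.8/4 = 3.7
  S[X,Y] = ((-0.2)·(3.6) + (-2.2)·(1.6) + (-1.2)·(-0.4) + (2.8)·(-3.4) + (0.8)·(-1.4)) / 4 = -14.4/4 = -3.6
  S[X,Z] = ((-0.2)·(-1) + (-2.2)·(1) + (-1.2)·(-3) + (2.8)·(2) + (0.8)·(1)) / 4 = 8/4 = 2
  S[Y,Y] = ((3.6)·(3.6) + (1.6)·(1.6) + (-0.4)·(-0.4) + (-3.4)·(-3.4) + (-1.4)·(-1.4)) / 4 = 29.2/4 = 7.3
  S[Y,Z] = ((3.6)·(-1) + (1.6)·(1) + (-0.4)·(-3) + (-3.4)·(2) + (-1.4)·(1)) / 4 = -9/4 = -2.25
  S[Z,Z] = ((-1)·(-1) + (1)·(1) + (-3)·(-3) + (2)·(2) + (1)·(1)) / 4 = 16/4 = 4

S is symmetric (S[j,i] = S[i,j]). Assembling:

S = [[3.7, -3.6, 2],
 [-3.6, 7.3, -2.25],
 [2, -2.25, 4]]


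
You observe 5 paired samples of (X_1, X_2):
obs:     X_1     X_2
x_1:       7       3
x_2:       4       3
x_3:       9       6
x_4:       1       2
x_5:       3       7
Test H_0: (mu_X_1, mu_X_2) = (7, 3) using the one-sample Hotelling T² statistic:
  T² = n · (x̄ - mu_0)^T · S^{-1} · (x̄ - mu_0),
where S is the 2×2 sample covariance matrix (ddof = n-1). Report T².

Step 1 — sample mean vector:
  mean(X_1) = (7 + 4 + 9 + 1 + 3) / 5 = 24/5 = 4.8
  mean(X_2) = (3 + 3 + 6 + 2 + 7) / 5 = 21/5 = 4.2
  x̄ = (4.8, 4.2),  deviation x̄ - mu_0 = (4.8, 4.2) - (7, 3) = (-2.2, 1.2).

Step 2 — sample covariance matrix, S[i,j] = (1/(n-1)) · Σ_k (x_{k,i} - mean_i) · (x_{k,j} - mean_j), divisor n-1 = 4:
  S[X_1,X_1] = ((2.2)·(2.2) + (-0.8)·(-0.8) + (4.2)·(4.2) + (-3.8)·(-3.8) + (-1.8)·(-1.8)) / 4 = 40.8/4 = 10.2
  S[X_1,X_2] = ((2.2)·(-1.2) + (-0.8)·(-1.2) + (4.2)·(1.8) + (-3.8)·(-2.2) + (-1.8)·(2.8)) / 4 = 9.2/4 = 2.3
  S[X_2,X_2] = ((-1.2)·(-1.2) + (-1.2)·(-1.2) + (1.8)·(1.8) + (-2.2)·(-2.2) + (2.8)·(2.8)) / 4 = 18.8/4 = 4.7
  S = [[10.2, 2.3],
 [2.3, 4.7]].

Step 3 — invert S. det(S) = 10.2·4.7 - (2.3)² = 42.65.
  S^{-1} = (1/det) · [[d, -b], [-b, a]] = [[0.1102, -0.0539],
 [-0.0539, 0.2392]].

Step 4 — quadratic form (x̄ - mu_0)^T · S^{-1} · (x̄ - mu_0):
  S^{-1} · (x̄ - mu_0) = (-0.3072, 0.4056),
  (x̄ - mu_0)^T · [...] = (-2.2)·(-0.3072) + (1.2)·(0.4056) = 1.1625.

Step 5 — scale by n: T² = 5 · 1.1625 = 5.8124.

T² ≈ 5.8124


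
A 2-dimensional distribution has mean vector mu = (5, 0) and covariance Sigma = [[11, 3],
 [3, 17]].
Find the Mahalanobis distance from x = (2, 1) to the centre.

Step 1 — centre the observation: (x - mu) = (-3, 1).

Step 2 — invert Sigma. det(Sigma) = 11·17 - (3)² = 178.
  Sigma^{-1} = (1/det) · [[d, -b], [-b, a]] = [[0.0955, -0.0169],
 [-0.0169, 0.0618]].

Step 3 — form the quadratic (x - mu)^T · Sigma^{-1} · (x - mu):
  Sigma^{-1} · (x - mu) = (-0.3034, 0.1124).
  (x - mu)^T · [Sigma^{-1} · (x - mu)] = (-3)·(-0.3034) + (1)·(0.1124) = 1.0225.

Step 4 — take square root: d = √(1.0225) ≈ 1.0112.

d(x, mu) = √(1.0225) ≈ 1.0112


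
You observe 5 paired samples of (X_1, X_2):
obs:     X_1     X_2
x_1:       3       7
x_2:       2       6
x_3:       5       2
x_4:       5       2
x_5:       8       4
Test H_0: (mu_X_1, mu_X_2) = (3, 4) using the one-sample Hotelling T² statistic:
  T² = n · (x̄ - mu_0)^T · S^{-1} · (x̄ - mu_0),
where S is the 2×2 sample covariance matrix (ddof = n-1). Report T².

Step 1 — sample mean vector:
  mean(X_1) = (3 + 2 + 5 + 5 + 8) / 5 = 23/5 = 4.6
  mean(X_2) = (7 + 6 + 2 + 2 + 4) / 5 = 21/5 = 4.2
  x̄ = (4.6, 4.2),  deviation x̄ - mu_0 = (4.6, 4.2) - (3, 4) = (1.6, 0.2).

Step 2 — sample covariance matrix, S[i,j] = (1/(n-1)) · Σ_k (x_{k,i} - mean_i) · (x_{k,j} - mean_j), divisor n-1 = 4:
  S[X_1,X_1] = ((-1.6)·(-1.6) + (-2.6)·(-2.6) + (0.4)·(0.4) + (0.4)·(0.4) + (3.4)·(3.4)) / 4 = 21.2/4 = 5.3
  S[X_1,X_2] = ((-1.6)·(2.8) + (-2.6)·(1.8) + (0.4)·(-2.2) + (0.4)·(-2.2) + (3.4)·(-0.2)) / 4 = -11.6/4 = -2.9
  S[X_2,X_2] = ((2.8)·(2.8) + (1.8)·(1.8) + (-2.2)·(-2.2) + (-2.2)·(-2.2) + (-0.2)·(-0.2)) / 4 = 20.8/4 = 5.2
  S = [[5.3, -2.9],
 [-2.9, 5.2]].

Step 3 — invert S. det(S) = 5.3·5.2 - (-2.9)² = 19.15.
  S^{-1} = (1/det) · [[d, -b], [-b, a]] = [[0.2715, 0.1514],
 [0.1514, 0.2768]].

Step 4 — quadratic form (x̄ - mu_0)^T · S^{-1} · (x̄ - mu_0):
  S^{-1} · (x̄ - mu_0) = (0.4648, 0.2977),
  (x̄ - mu_0)^T · [...] = (1.6)·(0.4648) + (0.2)·(0.2977) = 0.8031.

Step 5 — scale by n: T² = 5 · 0.8031 = 4.0157.

T² ≈ 4.0157


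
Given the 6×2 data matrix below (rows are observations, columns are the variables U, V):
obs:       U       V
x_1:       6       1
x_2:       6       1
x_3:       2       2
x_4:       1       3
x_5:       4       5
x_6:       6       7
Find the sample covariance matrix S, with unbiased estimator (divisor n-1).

Step 1 — column means:
  mean(U) = (6 + 6 + 2 + 1 + 4 + 6) / 6 = 25/6 = 4.1667
  mean(V) = (1 + 1 + 2 + 3 + 5 + 7) / 6 = 19/6 = 3.1667

Step 2 — sample covariance S[i,j] = (1/(n-1)) · Σ_k (x_{k,i} - mean_i) · (x_{k,j} - mean_j), with n-1 = 5.
  S[U,U] = ((1.8333)·(1.8333) + (1.8333)·(1.8333) + (-2.1667)·(-2.1667) + (-3.1667)·(-3.1667) + (-0.1667)·(-0.1667) + (1.8333)·(1.8333)) / 5 = 24.8333/5 = 4.9667
  S[U,V] = ((1.8333)·(-2.1667) + (1.8333)·(-2.1667) + (-2.1667)·(-1.1667) + (-3.1667)·(-0.1667) + (-0.1667)·(1.8333) + (1.8333)·(3.8333)) / 5 = 1.8333/5 = 0.3667
  S[V,V] = ((-2.1667)·(-2.1667) + (-2.1667)·(-2.1667) + (-1.1667)·(-1.1667) + (-0.1667)·(-0.1667) + (1.8333)·(1.8333) + (3.8333)·(3.8333)) / 5 = 28.8333/5 = 5.7667

S is symmetric (S[j,i] = S[i,j]). Assembling:

S = [[4.9667, 0.3667],
 [0.3667, 5.7667]]


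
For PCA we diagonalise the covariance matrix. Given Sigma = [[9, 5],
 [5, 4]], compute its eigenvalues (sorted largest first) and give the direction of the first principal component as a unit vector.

Step 1 — characteristic polynomial of 2×2 Sigma:
  det(Sigma - λI) = λ² - trace · λ + det = 0.
  trace = 9 + 4 = 13, det = 9·4 - (5)² = 11.
Step 2 — discriminant:
  Δ = trace² - 4·det = 169 - 44 = 125.
Step 3 — eigenvalues:
  λ = (trace ± √Δ)/2 = (13 ± 11.1803)/2,
  λ_1 = 12.0902,  λ_2 = 0.9098.

Step 4 — unit eigenvector for λ_1: solve (Sigma - λ_1 I)v = 0. First row:
  (9 - 12.0902)·v_x + (5)·v_y = 0, i.e. (-3.0902)·v_x + (5)·v_y = 0,
  so v ∝ (b, λ_1 - a) = (5, 3.0902) = u.
  ||u|| = √((5)² + (3.0902)²) = √(34.5492) ≈ 5.8779,
  v_1 = u/||u|| ≈ (0.8507, 0.5257) (||v_1|| = 1).

λ_1 = 12.0902,  λ_2 = 0.9098;  v_1 ≈ (0.8507, 0.5257)


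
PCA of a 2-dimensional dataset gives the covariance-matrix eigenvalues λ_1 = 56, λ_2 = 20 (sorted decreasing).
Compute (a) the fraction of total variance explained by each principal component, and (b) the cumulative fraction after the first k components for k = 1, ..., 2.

Step 1 — total variance = trace(Sigma) = Σ λ_i = 56 + 20 = 76.

Step 2 — fraction explained by component i = λ_i / Σ λ:
  PC1: 56/76 = 0.7368
  PC2: 20/76 = 0.2632

Step 3 — cumulative fraction after k components = (λ_1 + ... + λ_k) / Σ λ:
  k = 1: 56/76 = 0.7368
  k = 2: (56 + 20)/76 = 76/76 = 1

Summary (fraction, with percent):

explained: PC1 0.7368 (73.68%), PC2 0.2632 (26.32%);  cumulative: 0.7368, 1


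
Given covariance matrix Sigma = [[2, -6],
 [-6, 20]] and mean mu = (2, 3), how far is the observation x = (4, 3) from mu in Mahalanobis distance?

Step 1 — centre the observation: (x - mu) = (2, 0).

Step 2 — invert Sigma. det(Sigma) = 2·20 - (-6)² = 4.
  Sigma^{-1} = (1/det) · [[d, -b], [-b, a]] = [[5, 1.5],
 [1.5, 0.5]].

Step 3 — form the quadratic (x - mu)^T · Sigma^{-1} · (x - mu):
  Sigma^{-1} · (x - mu) = (10, 3).
  (x - mu)^T · [Sigma^{-1} · (x - mu)] = (2)·(10) + (0)·(3) = 20.

Step 4 — take square root: d = √(20) ≈ 4.4721.

d(x, mu) = √(20) ≈ 4.4721


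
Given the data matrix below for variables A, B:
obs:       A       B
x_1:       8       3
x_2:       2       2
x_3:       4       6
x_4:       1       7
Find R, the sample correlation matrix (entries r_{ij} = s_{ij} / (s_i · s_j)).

Step 1 — column means:
  mean(A) = (8 + 2 + 4 + 1) / 4 = 15/4 = 3.75
  mean(B) = (3 + 2 + 6 + 7) / 4 = 18/4 = 4.5

Step 2 — sample variances and covariances s[i,j] = (1/(n-1)) · Σ_k (x_{k,i} - mean_i) · (x_{k,j} - mean_j), with n-1 = 3:
  s[A,A] = ((4.25)·(4.25) + (-1.75)·(-1.75) + (0.25)·(0.25) + (-2.75)·(-2.75)) / 3 = 28.75/3 = 9.5833
  s[A,B] = ((4.25)·(-1.5) + (-1.75)·(-2.5) + (0.25)·(1.5) + (-2.75)·(2.5)) / 3 = -8.5/3 = -2.8333
  s[B,B] = ((-1.5)·(-1.5) + (-2.5)·(-2.5) + (1.5)·(1.5) + (2.5)·(2.5)) / 3 = 17/3 = 5.6667
  Sample standard deviations s_i = √(s[i,i]):
  s(A) = √(9.5833) = 3.0957
  s(B) = √(5.6667) = 2.3805

Step 3 — r_{ij} = s_{ij} / (s_i · s_j):
  r[A,A] = 1 (diagonal).
  r[A,B] = -2.8333 / (3.0957 · 2.3805) = -2.8333 / 7.3692 = -0.3845
  r[B,B] = 1 (diagonal).

R is symmetric with unit diagonal. Assembling:

R = [[1, -0.3845],
 [-0.3845, 1]]


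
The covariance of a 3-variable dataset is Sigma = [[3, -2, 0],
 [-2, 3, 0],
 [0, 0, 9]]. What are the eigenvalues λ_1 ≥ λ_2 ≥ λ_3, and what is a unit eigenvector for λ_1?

Step 1 — characteristic polynomial p(λ) = det(λI - Sigma) = λ³ - tr·λ² + c_1·λ - det, where tr = trace, c_1 = sum of the principal 2×2 minors, det = det(Sigma):
  tr = 3 + 3 + 9 = 15,
  c_1 = (3·3 - (-2)²) + (3·9 - (0)²) + (3·9 - (0)²) = 5 + 27 + 27 = 59,
  det = 3·(3·9 - (0)²) - (-2)·((-2)·9 - (0)·(0)) + (0)·((-2)·(0) - 3·(0)) = 3·(27) - (-2)·(-18) + (0)·(0) = 45.
  So p(λ) = λ³ - 15λ² + 59λ - 45.
Step 2 — look for an integer root (rational root theorem: any rational root is an integer divisor of 45). Testing λ = 1:
  p(1) = 1 - 15 + 59 - 45 = 0  ✓
  Dividing out (λ - 1): p(λ) = (λ - 1)(λ² - 14λ + 45).
Step 3 — remaining eigenvalues from the quadratic λ² - 14λ + 45 = 0:
  Δ = 14² - 4·45 = 196 - 180 = 16,  λ = (14 ± √16)/2 = (14 ± 4)/2 = 9 or 5.
  Sorted: λ_1 = 9,  λ_2 = 5,  λ_3 = 1  (check: sum = 15 = tr ✓).

Step 4 — unit eigenvector for λ_1 = 9: v spans the null space of (Sigma - λ_1 I), whose rows are
  r_1 = (-6, -2, 0),  r_2 = (-2, -6, 0),  r_3 = (0, 0, 0).
  v is orthogonal to every row, so take v ∝ r_1 × r_2 = ((-2)·(0) - (0)·(-6), (0)·(-2) - (-6)·(0), (-6)·(-6) - (-2)·(-2)) = (0, 0, 32).
  Rescale (divide by 32): u = (0, 0, 1).
  ||u|| = √((0)² + (0)² + (1)²) = √(1) = 1,  v_1 = u/||u|| ≈ (0, 0, 1) (||v_1|| = 1).

λ_1 = 9,  λ_2 = 5,  λ_3 = 1;  v_1 ≈ (0, 0, 1)


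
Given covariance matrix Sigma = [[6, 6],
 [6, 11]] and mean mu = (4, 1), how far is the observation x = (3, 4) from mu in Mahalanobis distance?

Step 1 — centre the observation: (x - mu) = (-1, 3).

Step 2 — invert Sigma. det(Sigma) = 6·11 - (6)² = 30.
  Sigma^{-1} = (1/det) · [[d, -b], [-b, a]] = [[0.3667, -0.2],
 [-0.2, 0.2]].

Step 3 — form the quadratic (x - mu)^T · Sigma^{-1} · (x - mu):
  Sigma^{-1} · (x - mu) = (-0.9667, 0.8).
  (x - mu)^T · [Sigma^{-1} · (x - mu)] = (-1)·(-0.9667) + (3)·(0.8) = 3.3667.

Step 4 — take square root: d = √(3.3667) ≈ 1.8348.

d(x, mu) = √(3.3667) ≈ 1.8348


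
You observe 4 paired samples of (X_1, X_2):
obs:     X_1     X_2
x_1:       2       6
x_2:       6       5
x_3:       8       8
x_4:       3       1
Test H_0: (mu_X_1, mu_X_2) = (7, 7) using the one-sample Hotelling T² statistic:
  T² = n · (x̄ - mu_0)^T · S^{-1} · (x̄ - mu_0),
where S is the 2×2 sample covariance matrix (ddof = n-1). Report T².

Step 1 — sample mean vector:
  mean(X_1) = (2 + 6 + 8 + 3) / 4 = 19/4 = 4.75
  mean(X_2) = (6 + 5 + 8 + 1) / 4 = 20/4 = 5
  x̄ = (4.75, 5),  deviation x̄ - mu_0 = (4.75, 5) - (7, 7) = (-2.25, -2).

Step 2 — sample covariance matrix, S[i,j] = (1/(n-1)) · Σ_k (x_{k,i} - mean_i) · (x_{k,j} - mean_j), divisor n-1 = 3:
  S[X_1,X_1] = ((-2.75)·(-2.75) + (1.25)·(1.25) + (3.25)·(3.25) + (-1.75)·(-1.75)) / 3 = 22.75/3 = 7.5833
  S[X_1,X_2] = ((-2.75)·(1) + (1.25)·(0) + (3.25)·(3) + (-1.75)·(-4)) / 3 = 14/3 = 4.6667
  S[X_2,X_2] = ((1)·(1) + (0)·(0) + (3)·(3) + (-4)·(-4)) / 3 = 26/3 = 8.6667
  S = [[7.5833, 4.6667],
 [4.6667, 8.6667]].

Step 3 — invert S. det(S) = 7.5833·8.6667 - (4.6667)² = 43.9444.
  S^{-1} = (1/det) · [[d, -b], [-b, a]] = [[0.1972, -0.1062],
 [-0.1062, 0.1726]].

Step 4 — quadratic form (x̄ - mu_0)^T · S^{-1} · (x̄ - mu_0):
  S^{-1} · (x̄ - mu_0) = (-0.2314, -0.1062),
  (x̄ - mu_0)^T · [...] = (-2.25)·(-0.2314) + (-2)·(-0.1062) = 0.7329.

Step 5 — scale by n: T² = 4 · 0.7329 = 2.9317.

T² ≈ 2.9317


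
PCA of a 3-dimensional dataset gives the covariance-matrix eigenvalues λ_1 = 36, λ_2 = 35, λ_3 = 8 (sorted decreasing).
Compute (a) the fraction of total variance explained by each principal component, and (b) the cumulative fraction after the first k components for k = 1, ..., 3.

Step 1 — total variance = trace(Sigma) = Σ λ_i = 36 + 35 + 8 = 79.

Step 2 — fraction explained by component i = λ_i / Σ λ:
  PC1: 36/79 = 0.4557
  PC2: 35/79 = 0.443
  PC3: 8/79 = 0.1013

Step 3 — cumulative fraction after k components = (λ_1 + ... + λ_k) / Σ λ:
  k = 1: 36/79 = 0.4557
  k = 2: (36 + 35)/79 = 71/79 = 0.8987
  k = 3: (36 + 35 + 8)/79 = 79/79 = 1

Summary (fraction, with percent):

explained: PC1 0.4557 (45.57%), PC2 0.443 (44.3%), PC3 0.1013 (10.13%);  cumulative: 0.4557, 0.8987, 1


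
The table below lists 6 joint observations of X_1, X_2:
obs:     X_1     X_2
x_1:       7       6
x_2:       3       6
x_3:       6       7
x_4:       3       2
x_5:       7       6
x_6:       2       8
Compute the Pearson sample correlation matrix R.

Step 1 — column means:
  mean(X_1) = (7 + 3 + 6 + 3 + 7 + 2) / 6 = 28/6 = 4.6667
  mean(X_2) = (6 + 6 + 7 + 2 + 6 + 8) / 6 = 35/6 = 5.8333

Step 2 — sample variances and covariances s[i,j] = (1/(n-1)) · Σ_k (x_{k,i} - mean_i) · (x_{k,j} - mean_j), with n-1 = 5:
  s[X_1,X_1] = ((2.3333)·(2.3333) + (-1.6667)·(-1.6667) + (1.3333)·(1.3333) + (-1.6667)·(-1.6667) + (2.3333)·(2.3333) + (-2.6667)·(-2.6667)) / 5 = 25.3333/5 = 5.0667
  s[X_1,X_2] = ((2.3333)·(0.1667) + (-1.6667)·(0.1667) + (1.3333)·(1.1667) + (-1.6667)·(-3.8333) + (2.3333)·(0.1667) + (-2.6667)·(2.1667)) / 5 = 2.6667/5 = 0.5333
  s[X_2,X_2] = ((0.1667)·(0.1667) + (0.1667)·(0.1667) + (1.1667)·(1.1667) + (-3.8333)·(-3.8333) + (0.1667)·(0.1667) + (2.1667)·(2.1667)) / 5 = 20.8333/5 = 4.1667
  Sample standard deviations s_i = √(s[i,i]):
  s(X_1) = √(5.0667) = 2.2509
  s(X_2) = √(4.1667) = 2.0412

Step 3 — r_{ij} = s_{ij} / (s_i · s_j):
  r[X_1,X_1] = 1 (diagonal).
  r[X_1,X_2] = 0.5333 / (2.2509 · 2.0412) = 0.5333 / 4.5947 = 0.1161
  r[X_2,X_2] = 1 (diagonal).

R is symmetric with unit diagonal. Assembling:

R = [[1, 0.1161],
 [0.1161, 1]]


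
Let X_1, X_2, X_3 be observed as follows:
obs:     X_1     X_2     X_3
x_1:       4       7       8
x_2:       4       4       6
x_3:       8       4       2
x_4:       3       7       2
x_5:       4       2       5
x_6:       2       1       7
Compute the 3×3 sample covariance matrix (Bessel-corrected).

Step 1 — column means:
  mean(X_1) = (4 + 4 + 8 + 3 + 4 + 2) / 6 = 25/6 = 4.1667
  mean(X_2) = (7 + 4 + 4 + 7 + 2 + 1) / 6 = 25/6 = 4.1667
  mean(X_3) = (8 + 6 + 2 + 2 + 5 + 7) / 6 = 30/6 = 5

Step 2 — sample covariance S[i,j] = (1/(n-1)) · Σ_k (x_{k,i} - mean_i) · (x_{k,j} - mean_j), with n-1 = 5.
  S[X_1,X_1] = ((-0.1667)·(-0.1667) + (-0.1667)·(-0.1667) + (3.8333)·(3.8333) + (-1.1667)·(-1.1667) + (-0.1667)·(-0.1667) + (-2.1667)·(-2.1667)) / 5 = 20.8333/5 = 4.1667
  S[X_1,X_2] = ((-0.1667)·(2.8333) + (-0.1667)·(-0.1667) + (3.8333)·(-0.1667) + (-1.1667)·(2.8333) + (-0.1667)·(-2.1667) + (-2.1667)·(-3.1667)) / 5 = 2.8333/5 = 0.5667
  S[X_1,X_3] = ((-0.1667)·(3) + (-0.1667)·(1) + (3.8333)·(-3) + (-1.1667)·(-3) + (-0.1667)·(0) + (-2.1667)·(2)) / 5 = -13/5 = -2.6
  S[X_2,X_2] = ((2.8333)·(2.8333) + (-0.1667)·(-0.1667) + (-0.1667)·(-0.1667) + (2.8333)·(2.8333) + (-2.1667)·(-2.1667) + (-3.1667)·(-3.1667)) / 5 = 30.8333/5 = 6.1667
  S[X_2,X_3] = ((2.8333)·(3) + (-0.1667)·(1) + (-0.1667)·(-3) + (2.8333)·(-3) + (-2.1667)·(0) + (-3.1667)·(2)) / 5 = -6/5 = -1.2
  S[X_3,X_3] = ((3)·(3) + (1)·(1) + (-3)·(-3) + (-3)·(-3) + (0)·(0) + (2)·(2)) / 5 = 32/5 = 6.4

S is symmetric (S[j,i] = S[i,j]). Assembling:

S = [[4.1667, 0.5667, -2.6],
 [0.5667, 6.1667, -1.2],
 [-2.6, -1.2, 6.4]]


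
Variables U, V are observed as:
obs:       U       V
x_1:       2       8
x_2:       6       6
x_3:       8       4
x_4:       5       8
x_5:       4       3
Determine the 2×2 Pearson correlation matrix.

Step 1 — column means:
  mean(U) = (2 + 6 + 8 + 5 + 4) / 5 = 25/5 = 5
  mean(V) = (8 + 6 + 4 + 8 + 3) / 5 = 29/5 = 5.8

Step 2 — sample variances and covariances s[i,j] = (1/(n-1)) · Σ_k (x_{k,i} - mean_i) · (x_{k,j} - mean_j), with n-1 = 4:
  s[U,U] = ((-3)·(-3) + (1)·(1) + (3)·(3) + (0)·(0) + (-1)·(-1)) / 4 = 20/4 = 5
  s[U,V] = ((-3)·(2.2) + (1)·(0.2) + (3)·(-1.8) + (0)·(2.2) + (-1)·(-2.8)) / 4 = -9/4 = -2.25
  s[V,V] = ((2.2)·(2.2) + (0.2)·(0.2) + (-1.8)·(-1.8) + (2.2)·(2.2) + (-2.8)·(-2.8)) / 4 = 20.8/4 = 5.2
  Sample standard deviations s_i = √(s[i,i]):
  s(U) = √(5) = 2.2361
  s(V) = √(5.2) = 2.2804

Step 3 — r_{ij} = s_{ij} / (s_i · s_j):
  r[U,U] = 1 (diagonal).
  r[U,V] = -2.25 / (2.2361 · 2.2804) = -2.25 / 5.099 = -0.4413
  r[V,V] = 1 (diagonal).

R is symmetric with unit diagonal. Assembling:

R = [[1, -0.4413],
 [-0.4413, 1]]


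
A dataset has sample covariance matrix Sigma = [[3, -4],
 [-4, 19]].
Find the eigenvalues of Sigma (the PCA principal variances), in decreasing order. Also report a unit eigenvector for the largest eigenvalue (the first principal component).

Step 1 — characteristic polynomial of 2×2 Sigma:
  det(Sigma - λI) = λ² - trace · λ + det = 0.
  trace = 3 + 19 = 22, det = 3·19 - (-4)² = 41.
Step 2 — discriminant:
  Δ = trace² - 4·det = 484 - 164 = 320.
Step 3 — eigenvalues:
  λ = (trace ± √Δ)/2 = (22 ± 17.8885)/2,
  λ_1 = 19.9443,  λ_2 = 2.0557.

Step 4 — unit eigenvector for λ_1: solve (Sigma - λ_1 I)v = 0. First row:
  (3 - 19.9443)·v_x + (-4)·v_y = 0, i.e. (-16.9443)·v_x + (-4)·v_y = 0,
  so v ∝ (b, λ_1 - a) = (-4, 16.9443); multiply by -1 so the first entry is positive: u = (4, -16.9443).
  ||u|| = √((4)² + (-16.9443)²) = √(303.1084) ≈ 17.41,
  v_1 = u/||u|| ≈ (0.2298, -0.9732) (||v_1|| = 1).

λ_1 = 19.9443,  λ_2 = 2.0557;  v_1 ≈ (0.2298, -0.9732)


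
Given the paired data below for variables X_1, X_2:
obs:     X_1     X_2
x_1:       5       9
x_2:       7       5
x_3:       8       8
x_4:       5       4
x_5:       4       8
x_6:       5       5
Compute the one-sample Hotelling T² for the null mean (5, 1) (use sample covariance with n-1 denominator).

Step 1 — sample mean vector:
  mean(X_1) = (5 + 7 + 8 + 5 + 4 + 5) / 6 = 34/6 = 5.6667
  mean(X_2) = (9 + 5 + 8 + 4 + 8 + 5) / 6 = 39/6 = 6.5
  x̄ = (5.6667, 6.5),  deviation x̄ - mu_0 = (5.6667, 6.5) - (5, 1) = (0.6667, 5.5).

Step 2 — sample covariance matrix, S[i,j] = (1/(n-1)) · Σ_k (x_{k,i} - mean_i) · (x_{k,j} - mean_j), divisor n-1 = 5:
  S[X_1,X_1] = ((-0.6667)·(-0.6667) + (1.3333)·(1.3333) + (2.3333)·(2.3333) + (-0.6667)·(-0.6667) + (-1.6667)·(-1.6667) + (-0.6667)·(-0.6667)) / 5 = 11.3333/5 = 2.2667
  S[X_1,X_2] = ((-0.6667)·(2.5) + (1.3333)·(-1.5) + (2.3333)·(1.5) + (-0.6667)·(-2.5) + (-1.6667)·(1.5) + (-0.6667)·(-1.5)) / 5 = 0/5 = 0
  S[X_2,X_2] = ((2.5)·(2.5) + (-1.5)·(-1.5) + (1.5)·(1.5) + (-2.5)·(-2.5) + (1.5)·(1.5) + (-1.5)·(-1.5)) / 5 = 21.5/5 = 4.3
  S = [[2.2667, 0],
 [0, 4.3]].

Step 3 — invert S. det(S) = 2.2667·4.3 - (0)² = 9.7467.
  S^{-1} = (1/det) · [[d, -b], [-b, a]] = [[0.4412, 0],
 [0, 0.2326]].

Step 4 — quadratic form (x̄ - mu_0)^T · S^{-1} · (x̄ - mu_0):
  S^{-1} · (x̄ - mu_0) = (0.2941, 1.2791),
  (x̄ - mu_0)^T · [...] = (0.6667)·(0.2941) + (5.5)·(1.2791) = 7.231.

Step 5 — scale by n: T² = 6 · 7.231 = 43.3858.

T² ≈ 43.3858


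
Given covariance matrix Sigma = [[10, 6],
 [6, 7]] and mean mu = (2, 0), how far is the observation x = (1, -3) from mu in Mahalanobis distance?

Step 1 — centre the observation: (x - mu) = (-1, -3).

Step 2 — invert Sigma. det(Sigma) = 10·7 - (6)² = 34.
  Sigma^{-1} = (1/det) · [[d, -b], [-b, a]] = [[0.2059, -0.1765],
 [-0.1765, 0.2941]].

Step 3 — form the quadratic (x - mu)^T · Sigma^{-1} · (x - mu):
  Sigma^{-1} · (x - mu) = (0.3235, -0.7059).
  (x - mu)^T · [Sigma^{-1} · (x - mu)] = (-1)·(0.3235) + (-3)·(-0.7059) = 1.7941.

Step 4 — take square root: d = √(1.7941) ≈ 1.3394.

d(x, mu) = √(1.7941) ≈ 1.3394


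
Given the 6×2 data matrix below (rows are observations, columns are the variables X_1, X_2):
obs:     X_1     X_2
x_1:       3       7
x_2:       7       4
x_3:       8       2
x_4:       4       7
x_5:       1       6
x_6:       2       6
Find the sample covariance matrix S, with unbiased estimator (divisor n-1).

Step 1 — column means:
  mean(X_1) = (3 + 7 + 8 + 4 + 1 + 2) / 6 = 25/6 = 4.1667
  mean(X_2) = (7 + 4 + 2 + 7 + 6 + 6) / 6 = 32/6 = 5.3333

Step 2 — sample covariance S[i,j] = (1/(n-1)) · Σ_k (x_{k,i} - mean_i) · (x_{k,j} - mean_j), with n-1 = 5.
  S[X_1,X_1] = ((-1.1667)·(-1.1667) + (2.8333)·(2.8333) + (3.8333)·(3.8333) + (-0.1667)·(-0.1667) + (-3.1667)·(-3.1667) + (-2.1667)·(-2.1667)) / 5 = 38.8333/5 = 7.7667
  S[X_1,X_2] = ((-1.1667)·(1.6667) + (2.8333)·(-1.3333) + (3.8333)·(-3.3333) + (-0.1667)·(1.6667) + (-3.1667)·(0.6667) + (-2.1667)·(0.6667)) / 5 = -22.3333/5 = -4.4667
  S[X_2,X_2] = ((1.6667)·(1.6667) + (-1.3333)·(-1.3333) + (-3.3333)·(-3.3333) + (1.6667)·(1.6667) + (0.6667)·(0.6667) + (0.6667)·(0.6667)) / 5 = 19.3333/5 = 3.8667

S is symmetric (S[j,i] = S[i,j]). Assembling:

S = [[7.7667, -4.4667],
 [-4.4667, 3.8667]]


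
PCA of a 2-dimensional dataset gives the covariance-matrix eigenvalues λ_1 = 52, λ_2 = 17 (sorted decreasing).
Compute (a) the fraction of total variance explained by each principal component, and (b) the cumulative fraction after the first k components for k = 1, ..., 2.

Step 1 — total variance = trace(Sigma) = Σ λ_i = 52 + 17 = 69.

Step 2 — fraction explained by component i = λ_i / Σ λ:
  PC1: 52/69 = 0.7536
  PC2: 17/69 = 0.2464

Step 3 — cumulative fraction after k components = (λ_1 + ... + λ_k) / Σ λ:
  k = 1: 52/69 = 0.7536
  k = 2: (52 + 17)/69 = 69/69 = 1

Summary (fraction, with percent):

explained: PC1 0.7536 (75.36%), PC2 0.2464 (24.64%);  cumulative: 0.7536, 1


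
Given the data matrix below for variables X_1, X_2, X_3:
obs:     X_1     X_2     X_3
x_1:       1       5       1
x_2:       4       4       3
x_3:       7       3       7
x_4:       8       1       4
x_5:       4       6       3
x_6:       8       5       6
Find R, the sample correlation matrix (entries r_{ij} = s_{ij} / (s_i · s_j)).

Step 1 — column means:
  mean(X_1) = (1 + 4 + 7 + 8 + 4 + 8) / 6 = 32/6 = 5.3333
  mean(X_2) = (5 + 4 + 3 + 1 + 6 + 5) / 6 = 24/6 = 4
  mean(X_3) = (1 + 3 + 7 + 4 + 3 + 6) / 6 = 24/6 = 4

Step 2 — sample variances and covariances s[i,j] = (1/(n-1)) · Σ_k (x_{k,i} - mean_i) · (x_{k,j} - mean_j), with n-1 = 5:
  s[X_1,X_1] = ((-4.3333)·(-4.3333) + (-1.3333)·(-1.3333) + (1.6667)·(1.6667) + (2.6667)·(2.6667) + (-1.3333)·(-1.3333) + (2.6667)·(2.6667)) / 5 = 39.3333/5 = 7.8667
  s[X_1,X_2] = ((-4.3333)·(1) + (-1.3333)·(0) + (1.6667)·(-1) + (2.6667)·(-3) + (-1.3333)·(2) + (2.6667)·(1)) / 5 = -14/5 = -2.8
  s[X_1,X_3] = ((-4.3333)·(-3) + (-1.3333)·(-1) + (1.6667)·(3) + (2.6667)·(0) + (-1.3333)·(-1) + (2.6667)·(2)) / 5 = 26/5 = 5.2
  s[X_2,X_2] = ((1)·(1) + (0)·(0) + (-1)·(-1) + (-3)·(-3) + (2)·(2) + (1)·(1)) / 5 = 16/5 = 3.2
  s[X_2,X_3] = ((1)·(-3) + (0)·(-1) + (-1)·(3) + (-3)·(0) + (2)·(-1) + (1)·(2)) / 5 = -6/5 = -1.2
  s[X_3,X_3] = ((-3)·(-3) + (-1)·(-1) + (3)·(3) + (0)·(0) + (-1)·(-1) + (2)·(2)) / 5 = 24/5 = 4.8
  Sample standard deviations s_i = √(s[i,i]):
  s(X_1) = √(7.8667) = 2.8048
  s(X_2) = √(3.2) = 1.7889
  s(X_3) = √(4.8) = 2.1909

Step 3 — r_{ij} = s_{ij} / (s_i · s_j):
  r[X_1,X_1] = 1 (diagonal).
  r[X_1,X_2] = -2.8 / (2.8048 · 1.7889) = -2.8 / 5.0173 = -0.5581
  r[X_1,X_3] = 5.2 / (2.8048 · 2.1909) = 5.2 / 6.1449 = 0.8462
  r[X_2,X_2] = 1 (diagonal).
  r[X_2,X_3] = -1.2 / (1.7889 · 2.1909) = -1.2 / 3.9192 = -0.3062
  r[X_3,X_3] = 1 (diagonal).

R is symmetric with unit diagonal. Assembling:

R = [[1, -0.5581, 0.8462],
 [-0.5581, 1, -0.3062],
 [0.8462, -0.3062, 1]]


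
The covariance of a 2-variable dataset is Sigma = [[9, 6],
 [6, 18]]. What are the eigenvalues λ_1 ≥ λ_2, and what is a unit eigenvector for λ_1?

Step 1 — characteristic polynomial of 2×2 Sigma:
  det(Sigma - λI) = λ² - trace · λ + det = 0.
  trace = 9 + 18 = 27, det = 9·18 - (6)² = 126.
Step 2 — discriminant:
  Δ = trace² - 4·det = 729 - 504 = 225.
Step 3 — eigenvalues:
  λ = (trace ± √Δ)/2 = (27 ± 15)/2,
  λ_1 = 21,  λ_2 = 6.

Step 4 — unit eigenvector for λ_1: solve (Sigma - λ_1 I)v = 0. First row:
  (9 - 21)·v_x + (6)·v_y = 0, i.e. (-12)·v_x + (6)·v_y = 0,
  so v ∝ (b, λ_1 - a) = (6, 12) = u.
  ||u|| = √((6)² + (12)²) = √(180) ≈ 13.4164,
  v_1 = u/||u|| ≈ (0.4472, 0.8944) (||v_1|| = 1).

λ_1 = 21,  λ_2 = 6;  v_1 ≈ (0.4472, 0.8944)


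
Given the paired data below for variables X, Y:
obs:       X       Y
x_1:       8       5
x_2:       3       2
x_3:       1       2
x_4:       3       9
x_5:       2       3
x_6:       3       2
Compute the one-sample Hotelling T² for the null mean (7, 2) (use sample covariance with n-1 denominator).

Step 1 — sample mean vector:
  mean(X) = (8 + 3 + 1 + 3 + 2 + 3) / 6 = 20/6 = 3.3333
  mean(Y) = (5 + 2 + 2 + 9 + 3 + 2) / 6 = 23/6 = 3.8333
  x̄ = (3.3333, 3.8333),  deviation x̄ - mu_0 = (3.3333, 3.8333) - (7, 2) = (-3.6667, 1.8333).

Step 2 — sample covariance matrix, S[i,j] = (1/(n-1)) · Σ_k (x_{k,i} - mean_i) · (x_{k,j} - mean_j), divisor n-1 = 5:
  S[X,X] = ((4.6667)·(4.6667) + (-0.3333)·(-0.3333) + (-2.3333)·(-2.3333) + (-0.3333)·(-0.3333) + (-1.3333)·(-1.3333) + (-0.3333)·(-0.3333)) / 5 = 29.3333/5 = 5.8667
  S[X,Y] = ((4.6667)·(1.1667) + (-0.3333)·(-1.8333) + (-2.3333)·(-1.8333) + (-0.3333)·(5.1667) + (-1.3333)·(-0.8333) + (-0.3333)·(-1.8333)) / 5 = 10.3333/5 = 2.0667
  S[Y,Y] = ((1.1667)·(1.1667) + (-1.8333)·(-1.8333) + (-1.8333)·(-1.8333) + (5.1667)·(5.1667) + (-0.8333)·(-0.8333) + (-1.8333)·(-1.8333)) / 5 = 38.8333/5 = 7.7667
  S = [[5.8667, 2.0667],
 [2.0667, 7.7667]].

Step 3 — invert S. det(S) = 5.8667·7.7667 - (2.0667)² = 41.2933.
  S^{-1} = (1/det) · [[d, -b], [-b, a]] = [[0.1881, -0.05],
 [-0.05, 0.1421]].

Step 4 — quadratic form (x̄ - mu_0)^T · S^{-1} · (x̄ - mu_0):
  S^{-1} · (x̄ - mu_0) = (-0.7814, 0.444),
  (x̄ - mu_0)^T · [...] = (-3.6667)·(-0.7814) + (1.8333)·(0.444) = 3.6791.

Step 5 — scale by n: T² = 6 · 3.6791 = 22.0746.

T² ≈ 22.0746


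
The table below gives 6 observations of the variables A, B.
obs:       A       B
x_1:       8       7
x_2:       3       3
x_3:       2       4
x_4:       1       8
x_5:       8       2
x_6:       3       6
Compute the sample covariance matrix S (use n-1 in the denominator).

Step 1 — column means:
  mean(A) = (8 + 3 + 2 + 1 + 8 + 3) / 6 = 25/6 = 4.1667
  mean(B) = (7 + 3 + 4 + 8 + 2 + 6) / 6 = 30/6 = 5

Step 2 — sample covariance S[i,j] = (1/(n-1)) · Σ_k (x_{k,i} - mean_i) · (x_{k,j} - mean_j), with n-1 = 5.
  S[A,A] = ((3.8333)·(3.8333) + (-1.1667)·(-1.1667) + (-2.1667)·(-2.1667) + (-3.1667)·(-3.1667) + (3.8333)·(3.8333) + (-1.1667)·(-1.1667)) / 5 = 46.8333/5 = 9.3667
  S[A,B] = ((3.8333)·(2) + (-1.1667)·(-2) + (-2.1667)·(-1) + (-3.1667)·(3) + (3.8333)·(-3) + (-1.1667)·(1)) / 5 = -10/5 = -2
  S[B,B] = ((2)·(2) + (-2)·(-2) + (-1)·(-1) + (3)·(3) + (-3)·(-3) + (1)·(1)) / 5 = 28/5 = 5.6

S is symmetric (S[j,i] = S[i,j]). Assembling:

S = [[9.3667, -2],
 [-2, 5.6]]


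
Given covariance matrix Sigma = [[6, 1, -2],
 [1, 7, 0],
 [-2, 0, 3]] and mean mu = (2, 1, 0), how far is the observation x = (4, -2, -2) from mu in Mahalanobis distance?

Step 1 — centre the observation: (x - mu) = (2, -3, -2).

Step 2 — invert Sigma (cofactor / det for 3×3, or solve directly):
  Sigma^{-1} = [[0.2211, -0.0316, 0.1474],
 [-0.0316, 0.1474, -0.0211],
 [0.1474, -0.0211, 0.4316]].

Step 3 — form the quadratic (x - mu)^T · Sigma^{-1} · (x - mu):
  Sigma^{-1} · (x - mu) = (0.2421, -0.4632, -0.5053).
  (x - mu)^T · [Sigma^{-1} · (x - mu)] = (2)·(0.2421) + (-3)·(-0.4632) + (-2)·(-0.5053) = 2.8842.

Step 4 — take square root: d = √(2.8842) ≈ 1.6983.

d(x, mu) = √(2.8842) ≈ 1.6983


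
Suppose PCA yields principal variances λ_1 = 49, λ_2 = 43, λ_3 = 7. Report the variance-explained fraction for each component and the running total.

Step 1 — total variance = trace(Sigma) = Σ λ_i = 49 + 43 + 7 = 99.

Step 2 — fraction explained by component i = λ_i / Σ λ:
  PC1: 49/99 = 0.4949
  PC2: 43/99 = 0.4343
  PC3: 7/99 = 0.0707

Step 3 — cumulative fraction after k components = (λ_1 + ... + λ_k) / Σ λ:
  k = 1: 49/99 = 0.4949
  k = 2: (49 + 43)/99 = 92/99 = 0.9293
  k = 3: (49 + 43 + 7)/99 = 99/99 = 1

Summary (fraction, with percent):

explained: PC1 0.4949 (49.49%), PC2 0.4343 (43.43%), PC3 0.0707 (7.07%);  cumulative: 0.4949, 0.9293, 1


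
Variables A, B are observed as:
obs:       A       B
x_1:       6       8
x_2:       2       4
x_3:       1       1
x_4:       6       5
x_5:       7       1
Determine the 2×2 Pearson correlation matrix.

Step 1 — column means:
  mean(A) = (6 + 2 + 1 + 6 + 7) / 5 = 22/5 = 4.4
  mean(B) = (8 + 4 + 1 + 5 + 1) / 5 = 19/5 = 3.8

Step 2 — sample variances and covariances s[i,j] = (1/(n-1)) · Σ_k (x_{k,i} - mean_i) · (x_{k,j} - mean_j), with n-1 = 4:
  s[A,A] = ((1.6)·(1.6) + (-2.4)·(-2.4) + (-3.4)·(-3.4) + (1.6)·(1.6) + (2.6)·(2.6)) / 4 = 29.2/4 = 7.3
  s[A,B] = ((1.6)·(4.2) + (-2.4)·(0.2) + (-3.4)·(-2.8) + (1.6)·(1.2) + (2.6)·(-2.8)) / 4 = 10.4/4 = 2.6
  s[B,B] = ((4.2)·(4.2) + (0.2)·(0.2) + (-2.8)·(-2.8) + (1.2)·(1.2) + (-2.8)·(-2.8)) / 4 = 34.8/4 = 8.7
  Sample standard deviations s_i = √(s[i,i]):
  s(A) = √(7.3) = 2.7019
  s(B) = √(8.7) = 2.9496

Step 3 — r_{ij} = s_{ij} / (s_i · s_j):
  r[A,A] = 1 (diagonal).
  r[A,B] = 2.6 / (2.7019 · 2.9496) = 2.6 / 7.9693 = 0.3263
  r[B,B] = 1 (diagonal).

R is symmetric with unit diagonal. Assembling:

R = [[1, 0.3263],
 [0.3263, 1]]


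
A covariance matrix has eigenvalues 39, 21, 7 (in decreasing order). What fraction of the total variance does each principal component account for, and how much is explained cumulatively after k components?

Step 1 — total variance = trace(Sigma) = Σ λ_i = 39 + 21 + 7 = 67.

Step 2 — fraction explained by component i = λ_i / Σ λ:
  PC1: 39/67 = 0.5821
  PC2: 21/67 = 0.3134
  PC3: 7/67 = 0.1045

Step 3 — cumulative fraction after k components = (λ_1 + ... + λ_k) / Σ λ:
  k = 1: 39/67 = 0.5821
  k = 2: (39 + 21)/67 = 60/67 = 0.8955
  k = 3: (39 + 21 + 7)/67 = 67/67 = 1

Summary (fraction, with percent):

explained: PC1 0.5821 (58.21%), PC2 0.3134 (31.34%), PC3 0.1045 (10.45%);  cumulative: 0.5821, 0.8955, 1


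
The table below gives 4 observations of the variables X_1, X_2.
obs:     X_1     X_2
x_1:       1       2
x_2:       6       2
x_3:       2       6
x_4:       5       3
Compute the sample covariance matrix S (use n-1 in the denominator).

Step 1 — column means:
  mean(X_1) = (1 + 6 + 2 + 5) / 4 = 14/4 = 3.5
  mean(X_2) = (2 + 2 + 6 + 3) / 4 = 13/4 = 3.25

Step 2 — sample covariance S[i,j] = (1/(n-1)) · Σ_k (x_{k,i} - mean_i) · (x_{k,j} - mean_j), with n-1 = 3.
  S[X_1,X_1] = ((-2.5)·(-2.5) + (2.5)·(2.5) + (-1.5)·(-1.5) + (1.5)·(1.5)) / 3 = 17/3 = 5.6667
  S[X_1,X_2] = ((-2.5)·(-1.25) + (2.5)·(-1.25) + (-1.5)·(2.75) + (1.5)·(-0.25)) / 3 = -4.5/3 = -1.5
  S[X_2,X_2] = ((-1.25)·(-1.25) + (-1.25)·(-1.25) + (2.75)·(2.75) + (-0.25)·(-0.25)) / 3 = 10.75/3 = 3.5833

S is symmetric (S[j,i] = S[i,j]). Assembling:

S = [[5.6667, -1.5],
 [-1.5, 3.5833]]


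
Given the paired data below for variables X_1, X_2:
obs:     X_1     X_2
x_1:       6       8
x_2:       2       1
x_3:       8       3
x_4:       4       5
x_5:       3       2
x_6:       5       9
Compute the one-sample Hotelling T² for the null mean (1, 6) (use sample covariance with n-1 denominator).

Step 1 — sample mean vector:
  mean(X_1) = (6 + 2 + 8 + 4 + 3 + 5) / 6 = 28/6 = 4.6667
  mean(X_2) = (8 + 1 + 3 + 5 + 2 + 9) / 6 = 28/6 = 4.6667
  x̄ = (4.6667, 4.6667),  deviation x̄ - mu_0 = (4.6667, 4.6667) - (1, 6) = (3.6667, -1.3333).

Step 2 — sample covariance matrix, S[i,j] = (1/(n-1)) · Σ_k (x_{k,i} - mean_i) · (x_{k,j} - mean_j), divisor n-1 = 5:
  S[X_1,X_1] = ((1.3333)·(1.3333) + (-2.6667)·(-2.6667) + (3.3333)·(3.3333) + (-0.6667)·(-0.6667) + (-1.6667)·(-1.6667) + (0.3333)·(0.3333)) / 5 = 23.3333/5 = 4.6667
  S[X_1,X_2] = ((1.3333)·(3.3333) + (-2.6667)·(-3.6667) + (3.3333)·(-1.6667) + (-0.6667)·(0.3333) + (-1.6667)·(-2.6667) + (0.3333)·(4.3333)) / 5 = 14.3333/5 = 2.8667
  S[X_2,X_2] = ((3.3333)·(3.3333) + (-3.6667)·(-3.6667) + (-1.6667)·(-1.6667) + (0.3333)·(0.3333) + (-2.6667)·(-2.6667) + (4.3333)·(4.3333)) / 5 = 53.3333/5 = 10.6667
  S = [[4.6667, 2.8667],
 [2.8667, 10.6667]].

Step 3 — invert S. det(S) = 4.6667·10.6667 - (2.8667)² = 41.56.
  S^{-1} = (1/det) · [[d, -b], [-b, a]] = [[0.2567, -0.069],
 [-0.069, 0.1123]].

Step 4 — quadratic form (x̄ - mu_0)^T · S^{-1} · (x̄ - mu_0):
  S^{-1} · (x̄ - mu_0) = (1.033, -0.4026),
  (x̄ - mu_0)^T · [...] = (3.6667)·(1.033) + (-1.3333)·(-0.4026) = 4.3247.

Step 5 — scale by n: T² = 6 · 4.3247 = 25.948.

T² ≈ 25.948


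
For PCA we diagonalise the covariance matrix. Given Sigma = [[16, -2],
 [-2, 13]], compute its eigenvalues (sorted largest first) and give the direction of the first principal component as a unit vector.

Step 1 — characteristic polynomial of 2×2 Sigma:
  det(Sigma - λI) = λ² - trace · λ + det = 0.
  trace = 16 + 13 = 29, det = 16·13 - (-2)² = 204.
Step 2 — discriminant:
  Δ = trace² - 4·det = 841 - 816 = 25.
Step 3 — eigenvalues:
  λ = (trace ± √Δ)/2 = (29 ± 5)/2,
  λ_1 = 17,  λ_2 = 12.

Step 4 — unit eigenvector for λ_1: solve (Sigma - λ_1 I)v = 0. First row:
  (16 - 17)·v_x + (-2)·v_y = 0, i.e. (-1)·v_x + (-2)·v_y = 0,
  so v ∝ (b, λ_1 - a) = (-2, 1); multiply by -1 so the first entry is positive: u = (2, -1).
  ||u|| = √((2)² + (-1)²) = √(5) ≈ 2.2361,
  v_1 = u/||u|| ≈ (0.8944, -0.4472) (||v_1|| = 1).

λ_1 = 17,  λ_2 = 12;  v_1 ≈ (0.8944, -0.4472)
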